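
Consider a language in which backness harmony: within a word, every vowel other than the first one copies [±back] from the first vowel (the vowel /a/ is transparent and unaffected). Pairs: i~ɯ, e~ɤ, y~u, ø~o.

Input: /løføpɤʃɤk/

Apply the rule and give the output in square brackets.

[løføpeʃek]

/ɤ/ harmonizes with /ø/ ([-back]) → [e]
/ɤ/ harmonizes with /ø/ ([-back]) → [e]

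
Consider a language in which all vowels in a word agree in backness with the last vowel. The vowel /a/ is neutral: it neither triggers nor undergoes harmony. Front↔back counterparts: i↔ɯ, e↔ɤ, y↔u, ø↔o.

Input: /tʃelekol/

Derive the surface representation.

/e/ harmonizes with /o/ ([+back]) → [ɤ]
/e/ harmonizes with /o/ ([+back]) → [ɤ]

[tʃɤlɤkol]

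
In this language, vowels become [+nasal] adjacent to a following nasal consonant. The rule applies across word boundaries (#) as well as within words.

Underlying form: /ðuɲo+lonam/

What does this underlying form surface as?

[ðũɲo+lõnãm]

/u/ before nasal /ɲ/ → [ũ]
/o/ before nasal /n/ → [õ]
/a/ before nasal /m/ → [ã]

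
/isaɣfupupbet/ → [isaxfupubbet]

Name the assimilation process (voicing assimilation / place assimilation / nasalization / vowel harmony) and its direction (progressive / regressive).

/ɣ/→[x] /p/→[b].
Each target copies a feature from the following segment, so the direction is regressive.

voicing assimilation, regressive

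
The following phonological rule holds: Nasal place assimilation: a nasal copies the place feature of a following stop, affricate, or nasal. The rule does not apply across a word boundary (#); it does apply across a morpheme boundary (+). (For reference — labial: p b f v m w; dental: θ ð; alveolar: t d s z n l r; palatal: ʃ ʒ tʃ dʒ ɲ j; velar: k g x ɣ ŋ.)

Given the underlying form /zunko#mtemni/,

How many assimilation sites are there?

3

/n/ before /k/ (velar) → [ŋ]
/m/ before /t/ (alveolar) → [n]
/m/ before /n/ (alveolar) → [n]
3 segments change.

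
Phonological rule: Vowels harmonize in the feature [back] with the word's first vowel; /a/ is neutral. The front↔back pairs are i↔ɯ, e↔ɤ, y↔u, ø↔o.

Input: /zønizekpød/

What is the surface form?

[zønizekpød]

no segment meets the rule's conditions; no change.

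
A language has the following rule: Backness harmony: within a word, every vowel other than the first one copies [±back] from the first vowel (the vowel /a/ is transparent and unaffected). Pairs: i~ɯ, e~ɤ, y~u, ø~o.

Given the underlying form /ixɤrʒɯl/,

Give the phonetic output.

[ixerʒil]

/ɤ/ harmonizes with /i/ ([-back]) → [e]
/ɯ/ harmonizes with /i/ ([-back]) → [i]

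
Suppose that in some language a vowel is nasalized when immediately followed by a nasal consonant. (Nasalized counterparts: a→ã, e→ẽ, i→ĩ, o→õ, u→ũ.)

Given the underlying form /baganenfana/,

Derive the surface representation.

/a/ before nasal /n/ → [ã]
/e/ before nasal /n/ → [ẽ]
/a/ before nasal /n/ → [ã]

[bagãnẽnfãna]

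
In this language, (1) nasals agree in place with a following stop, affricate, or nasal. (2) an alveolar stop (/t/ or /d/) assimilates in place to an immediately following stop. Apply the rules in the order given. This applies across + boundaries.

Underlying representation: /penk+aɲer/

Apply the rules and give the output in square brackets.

Rule 1: /n/ before /k/ (velar) → [ŋ]
After rule 1: peŋk+aɲer
Rule 2: no segment meets the rule's conditions; no change.

[peŋk+aɲer]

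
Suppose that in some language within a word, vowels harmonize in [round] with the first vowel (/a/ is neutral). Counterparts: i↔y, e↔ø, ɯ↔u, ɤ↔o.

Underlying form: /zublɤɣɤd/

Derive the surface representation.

/ɤ/ harmonizes with /u/ ([+round]) → [o]
/ɤ/ harmonizes with /u/ ([+round]) → [o]

[zubloɣod]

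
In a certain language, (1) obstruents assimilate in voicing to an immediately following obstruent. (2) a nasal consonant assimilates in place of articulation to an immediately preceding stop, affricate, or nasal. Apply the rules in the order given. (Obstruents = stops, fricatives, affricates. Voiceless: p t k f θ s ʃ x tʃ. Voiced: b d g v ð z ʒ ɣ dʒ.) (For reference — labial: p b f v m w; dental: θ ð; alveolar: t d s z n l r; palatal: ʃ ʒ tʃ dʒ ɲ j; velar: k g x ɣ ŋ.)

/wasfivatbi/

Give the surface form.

[wasfivadbi]

Rule 1: /t/ before /b/ (voiced) → [d]
After rule 1: wasfivadbi
Rule 2: no segment meets the rule's conditions; no change.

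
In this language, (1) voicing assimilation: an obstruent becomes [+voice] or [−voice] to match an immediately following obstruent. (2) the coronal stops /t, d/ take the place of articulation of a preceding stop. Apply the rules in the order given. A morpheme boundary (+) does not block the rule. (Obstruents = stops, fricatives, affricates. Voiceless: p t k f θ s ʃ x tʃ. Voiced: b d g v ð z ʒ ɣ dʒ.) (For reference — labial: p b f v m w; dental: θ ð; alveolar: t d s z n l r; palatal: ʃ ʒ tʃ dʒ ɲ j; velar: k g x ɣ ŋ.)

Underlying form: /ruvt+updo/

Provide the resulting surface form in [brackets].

Rule 1: /v/ before /t/ (voiceless) → [f]
Rule 1: /p/ before /d/ (voiced) → [b]
After rule 1: ruft+ubdo
Rule 2: /d/ after /b/ (labial) → [b]

[ruft+ubbo]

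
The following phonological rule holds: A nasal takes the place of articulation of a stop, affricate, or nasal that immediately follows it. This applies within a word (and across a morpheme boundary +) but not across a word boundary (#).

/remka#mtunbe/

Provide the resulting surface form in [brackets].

[reŋka#ntumbe]

/m/ before /k/ (velar) → [ŋ]
/m/ before /t/ (alveolar) → [n]
/n/ before /b/ (labial) → [m]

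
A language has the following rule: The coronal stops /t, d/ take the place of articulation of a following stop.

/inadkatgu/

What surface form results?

[inagkakgu]

/d/ before /k/ (velar) → [g]
/t/ before /g/ (velar) → [k]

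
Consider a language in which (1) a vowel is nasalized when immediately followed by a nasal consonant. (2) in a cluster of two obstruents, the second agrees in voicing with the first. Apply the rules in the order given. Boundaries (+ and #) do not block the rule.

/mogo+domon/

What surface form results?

Rule 1: /o/ before nasal /m/ → [õ]
Rule 1: /o/ before nasal /n/ → [õ]
After rule 1: mogo+dõmõn
Rule 2: no segment meets the rule's conditions; no change.

[mogo+dõmõn]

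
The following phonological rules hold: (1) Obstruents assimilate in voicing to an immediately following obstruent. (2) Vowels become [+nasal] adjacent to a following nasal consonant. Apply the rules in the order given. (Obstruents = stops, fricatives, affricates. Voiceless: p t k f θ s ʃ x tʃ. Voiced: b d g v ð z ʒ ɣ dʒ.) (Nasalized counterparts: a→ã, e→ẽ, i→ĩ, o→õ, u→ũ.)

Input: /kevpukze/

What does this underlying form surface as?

[kefpugze]

Rule 1: /v/ before /p/ (voiceless) → [f]
Rule 1: /k/ before /z/ (voiced) → [g]
After rule 1: kefpugze
Rule 2: no segment meets the rule's conditions; no change.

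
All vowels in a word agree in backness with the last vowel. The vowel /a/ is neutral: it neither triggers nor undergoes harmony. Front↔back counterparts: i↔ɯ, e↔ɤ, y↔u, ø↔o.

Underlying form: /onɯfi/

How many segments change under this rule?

/o/ harmonizes with /i/ ([-back]) → [ø]
/ɯ/ harmonizes with /i/ ([-back]) → [i]
2 segments change.

2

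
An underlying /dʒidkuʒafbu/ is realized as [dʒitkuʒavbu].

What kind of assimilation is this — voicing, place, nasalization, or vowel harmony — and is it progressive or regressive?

/d/→[t] /f/→[v].
Each target copies a feature from the following segment, so the direction is regressive.

voicing assimilation, regressive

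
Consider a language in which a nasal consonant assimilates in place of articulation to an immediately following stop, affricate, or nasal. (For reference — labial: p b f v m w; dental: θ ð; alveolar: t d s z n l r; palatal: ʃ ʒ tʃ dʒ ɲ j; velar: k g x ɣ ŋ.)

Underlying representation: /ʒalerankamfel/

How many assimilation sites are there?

/n/ before /k/ (velar) → [ŋ]
1 segment changes.

1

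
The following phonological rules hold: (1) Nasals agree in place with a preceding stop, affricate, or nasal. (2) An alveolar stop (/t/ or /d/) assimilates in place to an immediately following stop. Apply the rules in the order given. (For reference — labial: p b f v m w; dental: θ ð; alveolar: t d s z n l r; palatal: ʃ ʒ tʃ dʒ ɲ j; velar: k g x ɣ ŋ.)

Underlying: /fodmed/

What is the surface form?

Rule 1: /m/ after /d/ (alveolar) → [n]
After rule 1: fodned
Rule 2: no segment meets the rule's conditions; no change.

[fodned]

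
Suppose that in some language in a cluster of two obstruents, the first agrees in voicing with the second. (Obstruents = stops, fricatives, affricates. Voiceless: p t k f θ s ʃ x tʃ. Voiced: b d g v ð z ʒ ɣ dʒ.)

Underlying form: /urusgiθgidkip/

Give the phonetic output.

[uruzgiðgitkip]

/s/ before /g/ (voiced) → [z]
/θ/ before /g/ (voiced) → [ð]
/d/ before /k/ (voiceless) → [t]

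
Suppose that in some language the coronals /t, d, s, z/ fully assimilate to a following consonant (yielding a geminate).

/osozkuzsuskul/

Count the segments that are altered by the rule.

/z/ before /k/ → [k] (total assimilation)
/z/ before /s/ → [s] (total assimilation)
/s/ before /k/ → [k] (total assimilation)
3 segments change.

3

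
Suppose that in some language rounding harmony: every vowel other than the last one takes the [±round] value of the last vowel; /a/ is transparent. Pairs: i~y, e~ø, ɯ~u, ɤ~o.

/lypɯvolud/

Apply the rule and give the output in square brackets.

/ɯ/ harmonizes with /u/ ([+round]) → [u]

[lypuvolud]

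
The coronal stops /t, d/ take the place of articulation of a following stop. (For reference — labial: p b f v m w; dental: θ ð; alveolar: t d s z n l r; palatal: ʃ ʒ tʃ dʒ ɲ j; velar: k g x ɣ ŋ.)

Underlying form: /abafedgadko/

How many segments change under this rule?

2

/d/ before /g/ (velar) → [g]
/d/ before /k/ (velar) → [g]
2 segments change.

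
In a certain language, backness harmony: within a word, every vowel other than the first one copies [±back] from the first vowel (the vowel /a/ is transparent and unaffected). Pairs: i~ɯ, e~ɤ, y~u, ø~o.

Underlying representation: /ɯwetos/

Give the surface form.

[ɯwɤtos]

/e/ harmonizes with /ɯ/ ([+back]) → [ɤ]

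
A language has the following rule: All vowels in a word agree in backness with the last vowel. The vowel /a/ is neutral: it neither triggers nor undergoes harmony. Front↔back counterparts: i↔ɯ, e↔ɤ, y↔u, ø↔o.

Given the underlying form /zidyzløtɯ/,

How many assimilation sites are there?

3

/i/ harmonizes with /ɯ/ ([+back]) → [ɯ]
/y/ harmonizes with /ɯ/ ([+back]) → [u]
/ø/ harmonizes with /ɯ/ ([+back]) → [o]
3 segments change.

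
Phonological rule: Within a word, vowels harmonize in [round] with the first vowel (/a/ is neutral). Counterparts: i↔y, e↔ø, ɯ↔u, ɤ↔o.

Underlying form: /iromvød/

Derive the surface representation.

/o/ harmonizes with /i/ ([-round]) → [ɤ]
/ø/ harmonizes with /i/ ([-round]) → [e]

[irɤmved]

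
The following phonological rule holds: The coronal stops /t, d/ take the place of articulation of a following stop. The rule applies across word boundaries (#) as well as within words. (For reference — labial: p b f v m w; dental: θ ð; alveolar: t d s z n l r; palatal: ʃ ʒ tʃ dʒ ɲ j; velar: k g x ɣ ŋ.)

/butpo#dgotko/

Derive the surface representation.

[buppo#ggokko]

/t/ before /p/ (labial) → [p]
/d/ before /g/ (velar) → [g]
/t/ before /k/ (velar) → [k]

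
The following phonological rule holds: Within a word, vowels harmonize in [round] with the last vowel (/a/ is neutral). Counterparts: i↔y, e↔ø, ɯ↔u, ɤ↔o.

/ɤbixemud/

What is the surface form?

/ɤ/ harmonizes with /u/ ([+round]) → [o]
/i/ harmonizes with /u/ ([+round]) → [y]
/e/ harmonizes with /u/ ([+round]) → [ø]

[obyxømud]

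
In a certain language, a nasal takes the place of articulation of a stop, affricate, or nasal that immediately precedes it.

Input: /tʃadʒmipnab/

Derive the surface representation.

/m/ after /dʒ/ (palatal) → [ɲ]
/n/ after /p/ (labial) → [m]

[tʃadʒɲipmab]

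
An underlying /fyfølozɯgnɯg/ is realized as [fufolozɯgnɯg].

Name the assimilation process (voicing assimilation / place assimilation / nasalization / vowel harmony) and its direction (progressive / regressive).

/y/→[u] /ø/→[o].
Vowels agree with the last vowel, so the harmony is regressive.

vowel harmony, regressive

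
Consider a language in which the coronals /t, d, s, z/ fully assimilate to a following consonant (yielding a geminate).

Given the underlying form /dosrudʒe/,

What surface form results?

[dorrudʒe]

/s/ before /r/ → [r] (total assimilation)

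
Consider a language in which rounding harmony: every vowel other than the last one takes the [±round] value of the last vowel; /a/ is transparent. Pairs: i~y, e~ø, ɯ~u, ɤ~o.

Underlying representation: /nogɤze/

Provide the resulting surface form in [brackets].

[nɤgɤze]

/o/ harmonizes with /e/ ([-round]) → [ɤ]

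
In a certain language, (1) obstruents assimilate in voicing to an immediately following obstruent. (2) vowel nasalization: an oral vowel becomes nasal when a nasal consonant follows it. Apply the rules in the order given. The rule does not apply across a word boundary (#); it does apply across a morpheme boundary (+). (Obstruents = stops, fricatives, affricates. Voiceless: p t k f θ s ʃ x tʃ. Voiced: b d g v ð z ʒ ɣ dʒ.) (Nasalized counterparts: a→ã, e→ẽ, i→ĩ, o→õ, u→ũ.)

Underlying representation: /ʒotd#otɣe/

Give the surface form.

[ʒodd#odɣe]

Rule 1: /t/ before /d/ (voiced) → [d]
Rule 1: /t/ before /ɣ/ (voiced) → [d]
After rule 1: ʒodd#odɣe
Rule 2: no segment meets the rule's conditions; no change.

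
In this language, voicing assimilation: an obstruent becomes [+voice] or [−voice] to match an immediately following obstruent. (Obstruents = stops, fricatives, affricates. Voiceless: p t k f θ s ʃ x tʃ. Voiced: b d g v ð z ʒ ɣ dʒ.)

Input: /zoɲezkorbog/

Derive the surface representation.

[zoɲeskorbog]

/z/ before /k/ (voiceless) → [s]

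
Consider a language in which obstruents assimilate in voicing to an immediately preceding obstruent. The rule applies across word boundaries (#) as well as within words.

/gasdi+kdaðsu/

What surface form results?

/d/ after /s/ (voiceless) → [t]
/d/ after /k/ (voiceless) → [t]
/s/ after /ð/ (voiced) → [z]

[gasti+ktaðzu]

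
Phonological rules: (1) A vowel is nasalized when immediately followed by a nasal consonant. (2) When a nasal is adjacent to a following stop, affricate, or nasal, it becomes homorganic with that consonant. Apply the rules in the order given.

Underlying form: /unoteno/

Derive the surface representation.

[ũnotẽno]

Rule 1: /u/ before nasal /n/ → [ũ]
Rule 1: /e/ before nasal /n/ → [ẽ]
After rule 1: ũnotẽno
Rule 2: no segment meets the rule's conditions; no change.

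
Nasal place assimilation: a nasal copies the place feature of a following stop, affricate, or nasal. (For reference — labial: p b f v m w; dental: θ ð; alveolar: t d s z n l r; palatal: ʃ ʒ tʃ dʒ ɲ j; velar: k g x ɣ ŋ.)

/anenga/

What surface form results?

/n/ before /g/ (velar) → [ŋ]

[aneŋga]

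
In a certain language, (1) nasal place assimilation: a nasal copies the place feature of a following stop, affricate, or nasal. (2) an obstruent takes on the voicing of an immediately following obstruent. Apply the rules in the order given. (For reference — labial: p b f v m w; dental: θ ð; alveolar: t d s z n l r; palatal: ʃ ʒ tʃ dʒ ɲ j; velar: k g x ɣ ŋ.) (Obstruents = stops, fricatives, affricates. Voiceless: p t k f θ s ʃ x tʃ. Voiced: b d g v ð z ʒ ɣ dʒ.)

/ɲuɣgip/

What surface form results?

Rule 1: no segment meets the rule's conditions; no change.
After rule 1: ɲuɣgip
Rule 2: no segment meets the rule's conditions; no change.

[ɲuɣgip]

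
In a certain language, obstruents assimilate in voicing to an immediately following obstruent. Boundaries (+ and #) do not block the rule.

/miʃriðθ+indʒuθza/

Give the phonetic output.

/ð/ before /θ/ (voiceless) → [θ]
/θ/ before /z/ (voiced) → [ð]

[miʃriθθ+indʒuðza]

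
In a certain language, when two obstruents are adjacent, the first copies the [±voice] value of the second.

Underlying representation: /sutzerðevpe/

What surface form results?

/t/ before /z/ (voiced) → [d]
/v/ before /p/ (voiceless) → [f]

[sudzerðefpe]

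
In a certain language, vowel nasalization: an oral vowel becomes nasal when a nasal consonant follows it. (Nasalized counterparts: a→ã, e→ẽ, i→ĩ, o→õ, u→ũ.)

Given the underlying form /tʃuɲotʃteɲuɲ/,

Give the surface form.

/u/ before nasal /ɲ/ → [ũ]
/e/ before nasal /ɲ/ → [ẽ]
/u/ before nasal /ɲ/ → [ũ]

[tʃũɲotʃtẽɲũɲ]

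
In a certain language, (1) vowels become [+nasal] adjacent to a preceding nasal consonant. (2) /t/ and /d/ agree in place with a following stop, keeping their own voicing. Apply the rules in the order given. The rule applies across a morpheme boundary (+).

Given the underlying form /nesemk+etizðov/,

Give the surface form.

Rule 1: /e/ after nasal /n/ → [ẽ]
After rule 1: nẽsemk+etizðov
Rule 2: no segment meets the rule's conditions; no change.

[nẽsemk+etizðov]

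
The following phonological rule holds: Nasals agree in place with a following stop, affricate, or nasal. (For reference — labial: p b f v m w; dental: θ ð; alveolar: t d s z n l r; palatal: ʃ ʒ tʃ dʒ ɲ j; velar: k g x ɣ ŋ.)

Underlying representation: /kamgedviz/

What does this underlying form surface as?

[kaŋgedviz]

/m/ before /g/ (velar) → [ŋ]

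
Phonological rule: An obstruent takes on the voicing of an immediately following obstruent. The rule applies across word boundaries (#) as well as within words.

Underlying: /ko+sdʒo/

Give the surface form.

/s/ before /dʒ/ (voiced) → [z]

[ko+zdʒo]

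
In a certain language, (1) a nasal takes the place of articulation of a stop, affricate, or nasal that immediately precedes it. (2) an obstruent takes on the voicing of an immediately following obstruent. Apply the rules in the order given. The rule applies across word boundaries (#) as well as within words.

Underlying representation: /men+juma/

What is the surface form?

Rule 1: no segment meets the rule's conditions; no change.
After rule 1: men+juma
Rule 2: no segment meets the rule's conditions; no change.

[men+juma]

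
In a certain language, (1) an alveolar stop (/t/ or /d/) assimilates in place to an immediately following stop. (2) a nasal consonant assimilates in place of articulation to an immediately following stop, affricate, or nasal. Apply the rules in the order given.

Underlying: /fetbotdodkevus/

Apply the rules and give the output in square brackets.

[fepbotdogkevus]

Rule 1: /t/ before /b/ (labial) → [p]
Rule 1: /d/ before /k/ (velar) → [g]
After rule 1: fepbotdogkevus
Rule 2: no segment meets the rule's conditions; no change.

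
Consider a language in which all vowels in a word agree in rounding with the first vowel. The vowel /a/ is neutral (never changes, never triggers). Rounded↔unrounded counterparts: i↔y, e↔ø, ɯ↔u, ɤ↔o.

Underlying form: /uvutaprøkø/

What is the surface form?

no segment meets the rule's conditions; no change.

[uvutaprøkø]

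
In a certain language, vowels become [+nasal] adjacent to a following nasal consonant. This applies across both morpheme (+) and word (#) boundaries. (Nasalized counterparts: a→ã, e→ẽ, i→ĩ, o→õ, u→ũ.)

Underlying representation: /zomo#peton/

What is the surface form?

[zõmo#petõn]

/o/ before nasal /m/ → [õ]
/o/ before nasal /n/ → [õ]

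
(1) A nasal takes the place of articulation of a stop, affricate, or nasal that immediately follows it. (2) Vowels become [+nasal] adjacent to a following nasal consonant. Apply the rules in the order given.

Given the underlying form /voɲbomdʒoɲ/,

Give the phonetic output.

Rule 1: /ɲ/ before /b/ (labial) → [m]
Rule 1: /m/ before /dʒ/ (palatal) → [ɲ]
After rule 1: vomboɲdʒoɲ
Rule 2: /o/ before nasal /m/ → [õ]
Rule 2: /o/ before nasal /ɲ/ → [õ]
Rule 2: /o/ before nasal /ɲ/ → [õ]

[võmbõɲdʒõɲ]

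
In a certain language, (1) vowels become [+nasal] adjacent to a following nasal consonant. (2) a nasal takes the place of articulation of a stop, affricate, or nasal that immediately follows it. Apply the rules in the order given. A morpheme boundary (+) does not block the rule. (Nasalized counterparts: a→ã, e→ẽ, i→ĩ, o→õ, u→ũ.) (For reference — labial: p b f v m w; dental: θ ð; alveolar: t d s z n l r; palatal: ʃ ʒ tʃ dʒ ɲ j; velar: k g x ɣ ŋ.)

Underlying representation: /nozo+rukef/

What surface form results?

[nozo+rukef]

Rule 1: no segment meets the rule's conditions; no change.
After rule 1: nozo+rukef
Rule 2: no segment meets the rule's conditions; no change.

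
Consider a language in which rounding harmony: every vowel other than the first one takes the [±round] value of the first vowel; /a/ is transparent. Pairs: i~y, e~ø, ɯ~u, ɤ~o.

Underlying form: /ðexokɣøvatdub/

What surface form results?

/o/ harmonizes with /e/ ([-round]) → [ɤ]
/ø/ harmonizes with /e/ ([-round]) → [e]
/u/ harmonizes with /e/ ([-round]) → [ɯ]

[ðexɤkɣevatdɯb]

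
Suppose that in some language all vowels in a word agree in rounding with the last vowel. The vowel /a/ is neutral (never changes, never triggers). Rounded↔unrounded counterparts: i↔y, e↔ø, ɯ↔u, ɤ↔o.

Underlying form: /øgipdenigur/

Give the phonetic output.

/i/ harmonizes with /u/ ([+round]) → [y]
/e/ harmonizes with /u/ ([+round]) → [ø]
/i/ harmonizes with /u/ ([+round]) → [y]

[øgypdønygur]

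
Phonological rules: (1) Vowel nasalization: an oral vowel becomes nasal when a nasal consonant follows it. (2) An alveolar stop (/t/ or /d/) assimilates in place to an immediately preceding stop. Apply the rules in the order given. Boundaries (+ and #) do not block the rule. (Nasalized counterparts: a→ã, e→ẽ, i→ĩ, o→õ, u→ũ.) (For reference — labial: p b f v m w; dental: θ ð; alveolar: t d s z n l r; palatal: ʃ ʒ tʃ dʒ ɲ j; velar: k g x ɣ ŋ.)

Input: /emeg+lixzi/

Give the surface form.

Rule 1: /e/ before nasal /m/ → [ẽ]
After rule 1: ẽmeg+lixzi
Rule 2: no segment meets the rule's conditions; no change.

[ẽmeg+lixzi]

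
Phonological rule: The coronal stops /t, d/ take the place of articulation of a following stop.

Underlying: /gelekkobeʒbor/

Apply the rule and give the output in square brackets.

[gelekkobeʒbor]

no segment meets the rule's conditions; no change.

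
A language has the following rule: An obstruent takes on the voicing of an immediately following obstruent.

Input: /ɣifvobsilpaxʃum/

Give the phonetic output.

/f/ before /v/ (voiced) → [v]
/b/ before /s/ (voiceless) → [p]

[ɣivvopsilpaxʃum]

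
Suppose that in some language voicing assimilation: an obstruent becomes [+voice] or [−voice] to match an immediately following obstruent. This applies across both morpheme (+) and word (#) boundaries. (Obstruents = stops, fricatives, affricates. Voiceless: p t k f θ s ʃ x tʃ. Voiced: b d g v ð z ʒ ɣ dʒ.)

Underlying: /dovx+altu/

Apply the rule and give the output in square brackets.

[dofx+altu]

/v/ before /x/ (voiceless) → [f]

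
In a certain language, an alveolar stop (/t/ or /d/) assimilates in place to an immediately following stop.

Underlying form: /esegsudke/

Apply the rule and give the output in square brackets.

/d/ before /k/ (velar) → [g]

[esegsugke]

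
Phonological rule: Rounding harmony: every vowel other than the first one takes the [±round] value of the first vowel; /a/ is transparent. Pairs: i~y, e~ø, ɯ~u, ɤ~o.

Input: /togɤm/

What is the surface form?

[togom]

/ɤ/ harmonizes with /o/ ([+round]) → [o]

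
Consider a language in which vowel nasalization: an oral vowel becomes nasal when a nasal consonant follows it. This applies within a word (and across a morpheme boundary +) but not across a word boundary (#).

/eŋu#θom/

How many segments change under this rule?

/e/ before nasal /ŋ/ → [ẽ]
/o/ before nasal /m/ → [õ]
2 segments change.

2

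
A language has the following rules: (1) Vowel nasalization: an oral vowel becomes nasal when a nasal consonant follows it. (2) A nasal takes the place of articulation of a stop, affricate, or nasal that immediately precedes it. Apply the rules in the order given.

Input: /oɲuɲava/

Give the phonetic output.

[õɲũɲava]

Rule 1: /o/ before nasal /ɲ/ → [õ]
Rule 1: /u/ before nasal /ɲ/ → [ũ]
After rule 1: õɲũɲava
Rule 2: no segment meets the rule's conditions; no change.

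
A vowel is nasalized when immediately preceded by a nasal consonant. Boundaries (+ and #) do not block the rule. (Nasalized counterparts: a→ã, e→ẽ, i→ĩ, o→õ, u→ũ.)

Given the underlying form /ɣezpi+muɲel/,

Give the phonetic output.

/u/ after nasal /m/ → [ũ]
/e/ after nasal /ɲ/ → [ẽ]

[ɣezpi+mũɲẽl]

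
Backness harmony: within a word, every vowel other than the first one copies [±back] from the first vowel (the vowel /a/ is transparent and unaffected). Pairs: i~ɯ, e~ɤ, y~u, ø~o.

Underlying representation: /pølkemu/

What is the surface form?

[pølkemy]

/u/ harmonizes with /ø/ ([-back]) → [y]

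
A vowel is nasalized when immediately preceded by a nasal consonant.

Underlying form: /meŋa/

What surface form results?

[mẽŋã]

/e/ after nasal /m/ → [ẽ]
/a/ after nasal /ŋ/ → [ã]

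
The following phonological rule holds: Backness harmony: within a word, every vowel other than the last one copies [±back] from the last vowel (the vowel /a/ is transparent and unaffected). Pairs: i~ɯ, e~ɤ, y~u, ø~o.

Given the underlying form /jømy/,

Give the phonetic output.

no segment meets the rule's conditions; no change.

[jømy]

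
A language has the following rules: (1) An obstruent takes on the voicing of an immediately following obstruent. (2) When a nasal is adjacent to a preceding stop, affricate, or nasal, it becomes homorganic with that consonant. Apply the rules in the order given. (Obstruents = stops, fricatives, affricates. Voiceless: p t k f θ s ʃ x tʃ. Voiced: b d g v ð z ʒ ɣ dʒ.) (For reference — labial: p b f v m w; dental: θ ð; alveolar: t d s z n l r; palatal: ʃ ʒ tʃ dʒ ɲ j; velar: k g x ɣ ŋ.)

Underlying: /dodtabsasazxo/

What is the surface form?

[dottapsasasxo]

Rule 1: /d/ before /t/ (voiceless) → [t]
Rule 1: /b/ before /s/ (voiceless) → [p]
Rule 1: /z/ before /x/ (voiceless) → [s]
After rule 1: dottapsasasxo
Rule 2: no segment meets the rule's conditions; no change.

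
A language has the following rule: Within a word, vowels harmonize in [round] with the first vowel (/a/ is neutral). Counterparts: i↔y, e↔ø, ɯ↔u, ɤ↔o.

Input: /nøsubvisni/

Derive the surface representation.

/i/ harmonizes with /ø/ ([+round]) → [y]
/i/ harmonizes with /ø/ ([+round]) → [y]

[nøsubvysny]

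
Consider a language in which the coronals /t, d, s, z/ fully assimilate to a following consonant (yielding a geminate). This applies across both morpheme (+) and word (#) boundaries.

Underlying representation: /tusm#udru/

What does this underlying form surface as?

/s/ before /m/ → [m] (total assimilation)
/d/ before /r/ → [r] (total assimilation)

[tumm#urru]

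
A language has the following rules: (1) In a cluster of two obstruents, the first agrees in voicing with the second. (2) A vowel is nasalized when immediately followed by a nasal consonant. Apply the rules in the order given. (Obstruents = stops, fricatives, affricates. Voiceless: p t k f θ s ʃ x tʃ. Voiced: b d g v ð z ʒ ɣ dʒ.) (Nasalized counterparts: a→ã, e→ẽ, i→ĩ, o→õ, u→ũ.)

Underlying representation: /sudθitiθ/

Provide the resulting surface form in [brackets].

Rule 1: /d/ before /θ/ (voiceless) → [t]
After rule 1: sutθitiθ
Rule 2: no segment meets the rule's conditions; no change.

[sutθitiθ]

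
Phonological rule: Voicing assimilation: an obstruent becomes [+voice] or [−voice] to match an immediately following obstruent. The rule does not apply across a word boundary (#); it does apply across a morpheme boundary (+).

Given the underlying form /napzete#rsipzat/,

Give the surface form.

[nabzete#rsibzat]

/p/ before /z/ (voiced) → [b]
/p/ before /z/ (voiced) → [b]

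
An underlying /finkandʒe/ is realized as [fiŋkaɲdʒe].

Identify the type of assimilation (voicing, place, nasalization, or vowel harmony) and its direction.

/n/→[ŋ] /n/→[ɲ].
Each target copies a feature from the following segment, so the direction is regressive.

place assimilation, regressive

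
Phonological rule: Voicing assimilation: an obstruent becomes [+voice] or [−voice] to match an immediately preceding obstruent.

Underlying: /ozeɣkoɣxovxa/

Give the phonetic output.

/k/ after /ɣ/ (voiced) → [g]
/x/ after /ɣ/ (voiced) → [ɣ]
/x/ after /v/ (voiced) → [ɣ]

[ozeɣgoɣɣovɣa]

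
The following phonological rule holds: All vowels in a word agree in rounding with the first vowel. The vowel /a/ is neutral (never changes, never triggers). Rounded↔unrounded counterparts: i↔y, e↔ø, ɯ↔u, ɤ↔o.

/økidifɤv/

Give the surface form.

[økydyfov]

/i/ harmonizes with /ø/ ([+round]) → [y]
/i/ harmonizes with /ø/ ([+round]) → [y]
/ɤ/ harmonizes with /ø/ ([+round]) → [o]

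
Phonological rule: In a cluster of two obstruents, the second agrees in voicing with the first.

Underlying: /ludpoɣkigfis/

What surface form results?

/p/ after /d/ (voiced) → [b]
/k/ after /ɣ/ (voiced) → [g]
/f/ after /g/ (voiced) → [v]

[ludboɣgigvis]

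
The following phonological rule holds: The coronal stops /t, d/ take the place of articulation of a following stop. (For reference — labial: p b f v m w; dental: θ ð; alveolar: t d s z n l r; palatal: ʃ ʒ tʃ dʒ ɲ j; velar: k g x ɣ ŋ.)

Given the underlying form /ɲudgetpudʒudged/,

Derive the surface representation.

/d/ before /g/ (velar) → [g]
/t/ before /p/ (labial) → [p]
/d/ before /g/ (velar) → [g]

[ɲuggeppudʒugged]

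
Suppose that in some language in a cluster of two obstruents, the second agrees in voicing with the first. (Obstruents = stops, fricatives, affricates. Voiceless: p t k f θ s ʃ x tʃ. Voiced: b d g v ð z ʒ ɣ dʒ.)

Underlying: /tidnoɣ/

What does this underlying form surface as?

no segment meets the rule's conditions; no change.

[tidnoɣ]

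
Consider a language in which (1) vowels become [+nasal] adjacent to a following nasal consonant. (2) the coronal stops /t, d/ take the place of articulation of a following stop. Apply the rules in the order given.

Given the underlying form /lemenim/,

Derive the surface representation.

Rule 1: /e/ before nasal /m/ → [ẽ]
Rule 1: /e/ before nasal /n/ → [ẽ]
Rule 1: /i/ before nasal /m/ → [ĩ]
After rule 1: lẽmẽnĩm
Rule 2: no segment meets the rule's conditions; no change.

[lẽmẽnĩm]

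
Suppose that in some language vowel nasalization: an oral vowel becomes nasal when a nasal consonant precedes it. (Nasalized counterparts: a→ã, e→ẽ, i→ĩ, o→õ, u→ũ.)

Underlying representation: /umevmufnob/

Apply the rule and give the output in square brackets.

/e/ after nasal /m/ → [ẽ]
/u/ after nasal /m/ → [ũ]
/o/ after nasal /n/ → [õ]

[umẽvmũfnõb]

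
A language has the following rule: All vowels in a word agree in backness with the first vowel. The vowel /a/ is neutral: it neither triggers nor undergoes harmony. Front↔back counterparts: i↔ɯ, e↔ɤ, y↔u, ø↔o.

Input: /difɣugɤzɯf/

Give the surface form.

[difɣygezif]

/u/ harmonizes with /i/ ([-back]) → [y]
/ɤ/ harmonizes with /i/ ([-back]) → [e]
/ɯ/ harmonizes with /i/ ([-back]) → [i]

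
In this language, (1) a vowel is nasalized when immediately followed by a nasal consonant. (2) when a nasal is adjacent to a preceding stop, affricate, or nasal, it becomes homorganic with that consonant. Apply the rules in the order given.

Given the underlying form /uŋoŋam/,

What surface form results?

Rule 1: /u/ before nasal /ŋ/ → [ũ]
Rule 1: /o/ before nasal /ŋ/ → [õ]
Rule 1: /a/ before nasal /m/ → [ã]
After rule 1: ũŋõŋãm
Rule 2: no segment meets the rule's conditions; no change.

[ũŋõŋãm]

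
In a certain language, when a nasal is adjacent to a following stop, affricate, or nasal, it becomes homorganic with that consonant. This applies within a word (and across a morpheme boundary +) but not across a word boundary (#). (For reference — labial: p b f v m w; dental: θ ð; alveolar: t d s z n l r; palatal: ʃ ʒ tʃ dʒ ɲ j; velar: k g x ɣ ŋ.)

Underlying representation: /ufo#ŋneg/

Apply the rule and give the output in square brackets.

[ufo#nneg]

/ŋ/ before /n/ (alveolar) → [n]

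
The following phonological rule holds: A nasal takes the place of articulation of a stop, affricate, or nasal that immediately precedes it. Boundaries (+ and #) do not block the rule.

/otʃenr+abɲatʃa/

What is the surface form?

[otʃenr+abmatʃa]

/ɲ/ after /b/ (labial) → [m]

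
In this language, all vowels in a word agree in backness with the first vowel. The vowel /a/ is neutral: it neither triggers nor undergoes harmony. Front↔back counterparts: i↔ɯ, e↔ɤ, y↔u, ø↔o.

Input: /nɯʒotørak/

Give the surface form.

/ø/ harmonizes with /ɯ/ ([+back]) → [o]

[nɯʒotorak]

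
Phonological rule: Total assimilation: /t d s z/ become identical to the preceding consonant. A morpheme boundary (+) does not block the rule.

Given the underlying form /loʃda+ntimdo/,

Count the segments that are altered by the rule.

3

/d/ after /ʃ/ → [ʃ] (total assimilation)
/t/ after /n/ → [n] (total assimilation)
/d/ after /m/ → [m] (total assimilation)
3 segments change.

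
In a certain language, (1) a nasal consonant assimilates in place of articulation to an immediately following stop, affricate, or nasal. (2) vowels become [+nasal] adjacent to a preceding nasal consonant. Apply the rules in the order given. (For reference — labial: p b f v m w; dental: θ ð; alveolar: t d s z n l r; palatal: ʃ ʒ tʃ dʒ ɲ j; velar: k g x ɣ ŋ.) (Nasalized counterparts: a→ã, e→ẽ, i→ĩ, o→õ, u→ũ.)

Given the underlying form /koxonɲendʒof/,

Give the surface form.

Rule 1: /n/ before /ɲ/ (palatal) → [ɲ]
Rule 1: /n/ before /dʒ/ (palatal) → [ɲ]
After rule 1: koxoɲɲeɲdʒof
Rule 2: /e/ after nasal /ɲ/ → [ẽ]

[koxoɲɲẽɲdʒof]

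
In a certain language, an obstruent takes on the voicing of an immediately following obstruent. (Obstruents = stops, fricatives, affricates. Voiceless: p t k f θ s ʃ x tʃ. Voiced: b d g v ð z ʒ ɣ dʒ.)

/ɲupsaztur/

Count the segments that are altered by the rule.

/z/ before /t/ (voiceless) → [s]
1 segment changes.

1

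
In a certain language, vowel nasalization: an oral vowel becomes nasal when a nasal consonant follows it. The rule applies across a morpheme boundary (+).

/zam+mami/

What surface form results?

[zãm+mãmi]

/a/ before nasal /m/ → [ã]
/a/ before nasal /m/ → [ã]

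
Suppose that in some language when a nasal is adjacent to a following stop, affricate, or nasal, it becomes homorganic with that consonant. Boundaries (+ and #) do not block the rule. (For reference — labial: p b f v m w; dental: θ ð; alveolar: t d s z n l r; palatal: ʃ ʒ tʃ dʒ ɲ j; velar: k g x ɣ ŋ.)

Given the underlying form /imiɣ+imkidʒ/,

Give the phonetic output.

/m/ before /k/ (velar) → [ŋ]

[imiɣ+iŋkidʒ]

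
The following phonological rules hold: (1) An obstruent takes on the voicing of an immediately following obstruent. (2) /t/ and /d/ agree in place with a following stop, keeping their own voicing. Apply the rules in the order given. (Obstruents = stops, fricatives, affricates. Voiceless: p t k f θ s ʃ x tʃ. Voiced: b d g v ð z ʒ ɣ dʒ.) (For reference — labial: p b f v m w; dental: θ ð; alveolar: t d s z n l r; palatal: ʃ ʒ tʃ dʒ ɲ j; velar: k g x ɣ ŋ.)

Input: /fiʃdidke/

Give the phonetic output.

Rule 1: /ʃ/ before /d/ (voiced) → [ʒ]
Rule 1: /d/ before /k/ (voiceless) → [t]
After rule 1: fiʒditke
Rule 2: /t/ before /k/ (velar) → [k]

[fiʒdikke]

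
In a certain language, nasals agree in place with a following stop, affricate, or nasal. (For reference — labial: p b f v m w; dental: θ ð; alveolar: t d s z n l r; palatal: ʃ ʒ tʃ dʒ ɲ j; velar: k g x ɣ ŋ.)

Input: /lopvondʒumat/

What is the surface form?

[lopvoɲdʒumat]

/n/ before /dʒ/ (palatal) → [ɲ]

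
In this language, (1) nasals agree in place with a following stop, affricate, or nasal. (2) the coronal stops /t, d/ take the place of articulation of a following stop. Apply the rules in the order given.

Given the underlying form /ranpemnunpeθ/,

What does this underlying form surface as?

[rampennumpeθ]

Rule 1: /n/ before /p/ (labial) → [m]
Rule 1: /m/ before /n/ (alveolar) → [n]
Rule 1: /n/ before /p/ (labial) → [m]
After rule 1: rampennumpeθ
Rule 2: no segment meets the rule's conditions; no change.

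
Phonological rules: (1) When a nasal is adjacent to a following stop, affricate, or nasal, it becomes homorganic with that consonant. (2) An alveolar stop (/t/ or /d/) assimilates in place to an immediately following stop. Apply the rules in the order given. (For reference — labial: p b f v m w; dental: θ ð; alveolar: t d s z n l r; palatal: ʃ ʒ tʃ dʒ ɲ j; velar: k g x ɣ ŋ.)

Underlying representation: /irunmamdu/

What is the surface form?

[irummandu]

Rule 1: /n/ before /m/ (labial) → [m]
Rule 1: /m/ before /d/ (alveolar) → [n]
After rule 1: irummandu
Rule 2: no segment meets the rule's conditions; no change.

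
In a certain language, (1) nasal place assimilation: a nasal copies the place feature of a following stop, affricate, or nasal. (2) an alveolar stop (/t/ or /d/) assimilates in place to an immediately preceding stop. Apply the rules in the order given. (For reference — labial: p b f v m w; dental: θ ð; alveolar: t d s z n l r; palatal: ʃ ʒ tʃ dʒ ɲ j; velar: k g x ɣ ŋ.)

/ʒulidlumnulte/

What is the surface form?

Rule 1: /m/ before /n/ (alveolar) → [n]
After rule 1: ʒulidlunnulte
Rule 2: no segment meets the rule's conditions; no change.

[ʒulidlunnulte]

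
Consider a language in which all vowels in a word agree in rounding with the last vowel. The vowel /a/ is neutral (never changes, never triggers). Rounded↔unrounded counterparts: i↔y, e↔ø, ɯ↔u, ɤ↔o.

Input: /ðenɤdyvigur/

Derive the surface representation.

[ðønodyvygur]

/e/ harmonizes with /u/ ([+round]) → [ø]
/ɤ/ harmonizes with /u/ ([+round]) → [o]
/i/ harmonizes with /u/ ([+round]) → [y]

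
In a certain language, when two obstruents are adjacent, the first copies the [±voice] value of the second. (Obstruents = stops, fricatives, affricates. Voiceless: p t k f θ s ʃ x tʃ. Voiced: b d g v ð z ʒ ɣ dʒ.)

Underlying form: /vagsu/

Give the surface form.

/g/ before /s/ (voiceless) → [k]

[vaksu]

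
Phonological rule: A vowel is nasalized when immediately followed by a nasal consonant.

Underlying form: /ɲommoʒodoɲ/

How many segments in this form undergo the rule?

/o/ before nasal /m/ → [õ]
/o/ before nasal /ɲ/ → [õ]
2 segments change.

2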